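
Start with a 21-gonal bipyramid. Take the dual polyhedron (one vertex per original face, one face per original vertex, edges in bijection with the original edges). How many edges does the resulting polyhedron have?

63

The base solid has V = 23, E = 63, F = 42.
The dual swaps V and F and preserves E: V′ = F = 42, E′ = E = 63, F′ = V = 23.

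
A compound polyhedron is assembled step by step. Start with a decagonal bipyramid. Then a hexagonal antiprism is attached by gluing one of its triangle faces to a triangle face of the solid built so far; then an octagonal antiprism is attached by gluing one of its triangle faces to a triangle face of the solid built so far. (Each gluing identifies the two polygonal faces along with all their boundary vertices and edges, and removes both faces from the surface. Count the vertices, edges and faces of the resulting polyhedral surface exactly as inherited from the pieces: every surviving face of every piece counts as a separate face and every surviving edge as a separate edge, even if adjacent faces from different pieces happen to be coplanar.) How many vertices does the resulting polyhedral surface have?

34

A decagonal bipyramid: V=12, E=30, F=20.
Attach a hexagonal antiprism (V=12, E=24, F=14) along a 3-gon: merge 3 vertices and 3 edges, delete both glued faces → V=21, E=51, F=32.
Attach an octagonal antiprism (V=16, E=32, F=18) along a 3-gon: merge 3 vertices and 3 edges, delete both glued faces → V=34, E=80, F=48.
Check: V − E + F = 34 − 80 + 48 = 2.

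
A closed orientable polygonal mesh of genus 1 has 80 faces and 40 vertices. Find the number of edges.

For a closed orientable surface of genus 1, χ = 2 − 2·1 = 0.
E = V + F − (0) = 40 + 80 − (0) = 120.

120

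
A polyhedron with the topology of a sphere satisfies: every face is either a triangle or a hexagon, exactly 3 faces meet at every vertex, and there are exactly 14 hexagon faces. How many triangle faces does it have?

Let x be the number of triangles; then F = 14 + x.
Edge–face incidences: 2E = 6·14 + 3·x = 84 + 3x.
Every vertex has degree 3, so 3V = 2E.
Euler: V − E + F = 2 ⇒ (2E)/3 − E + (14 + x) = 2.
Multiply by 6: 2·(2E) − 3·(2E) + 6·(14 + x) = 12, i.e. 84 + 6x − (84 + 3x) = 12.
Collecting terms: 3x = 12, so x = 4.
Then 2E = 84 + 3·4 = 96, so E = 48, V = 2E/3 = 32, F = 14 + 4 = 18.

4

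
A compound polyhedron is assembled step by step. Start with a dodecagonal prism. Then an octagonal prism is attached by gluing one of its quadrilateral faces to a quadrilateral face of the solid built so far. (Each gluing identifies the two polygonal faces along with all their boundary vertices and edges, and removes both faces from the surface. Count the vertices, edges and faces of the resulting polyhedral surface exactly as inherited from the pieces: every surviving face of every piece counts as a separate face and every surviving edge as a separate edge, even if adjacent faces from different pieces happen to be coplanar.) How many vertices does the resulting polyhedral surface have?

36

A dodecagonal prism: V=24, E=36, F=14.
Attach an octagonal prism (V=16, E=24, F=10) along a 4-gon: merge 4 vertices and 4 edges, delete both glued faces → V=36, E=56, F=22.
Check: V − E + F = 36 − 56 + 22 = 2.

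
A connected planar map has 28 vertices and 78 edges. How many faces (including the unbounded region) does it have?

52

Euler's formula for a connected plane graph: V − E + F = 2, so F = 2 − 28 + 78 = 52.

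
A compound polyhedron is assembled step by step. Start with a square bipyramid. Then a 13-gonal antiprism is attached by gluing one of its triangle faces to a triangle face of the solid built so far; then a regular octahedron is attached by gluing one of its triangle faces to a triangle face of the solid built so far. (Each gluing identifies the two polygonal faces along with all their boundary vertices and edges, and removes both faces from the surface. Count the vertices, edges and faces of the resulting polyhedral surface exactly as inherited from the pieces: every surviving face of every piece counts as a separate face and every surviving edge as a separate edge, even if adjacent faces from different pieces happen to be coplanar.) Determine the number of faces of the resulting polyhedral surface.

40

A square bipyramid: V=6, E=12, F=8.
Attach a 13-gonal antiprism (V=26, E=52, F=28) along a 3-gon: merge 3 vertices and 3 edges, delete both glued faces → V=29, E=61, F=34.
Attach a regular octahedron (V=6, E=12, F=8) along a 3-gon: merge 3 vertices and 3 edges, delete both glued faces → V=32, E=70, F=40.
Check: V − E + F = 32 − 70 + 40 = 2.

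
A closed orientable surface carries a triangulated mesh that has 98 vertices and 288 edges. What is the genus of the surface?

Every face is a triangle and each edge borders two faces, so 3F = 2·288, giving F = 192.
χ = V − E + F = 98 − 288 + 192 = 2.
For a closed orientable surface χ = 2 − 2g, so g = (2 − (2))/2 = 0.

0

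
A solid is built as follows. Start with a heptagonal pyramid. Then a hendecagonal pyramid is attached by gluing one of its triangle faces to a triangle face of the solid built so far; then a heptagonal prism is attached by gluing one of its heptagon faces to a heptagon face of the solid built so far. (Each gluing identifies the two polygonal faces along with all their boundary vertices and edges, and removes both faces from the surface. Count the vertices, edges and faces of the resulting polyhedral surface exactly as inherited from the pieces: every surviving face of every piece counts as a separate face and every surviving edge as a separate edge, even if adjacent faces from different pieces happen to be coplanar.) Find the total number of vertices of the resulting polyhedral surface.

A heptagonal pyramid: V=8, E=14, F=8.
Attach a hendecagonal pyramid (V=12, E=22, F=12) along a 3-gon: merge 3 vertices and 3 edges, delete both glued faces → V=17, E=33, F=18.
Attach a heptagonal prism (V=14, E=21, F=9) along a 7-gon: merge 7 vertices and 7 edges, delete both glued faces → V=24, E=47, F=25.
Check: V − E + F = 24 − 47 + 25 = 2.

24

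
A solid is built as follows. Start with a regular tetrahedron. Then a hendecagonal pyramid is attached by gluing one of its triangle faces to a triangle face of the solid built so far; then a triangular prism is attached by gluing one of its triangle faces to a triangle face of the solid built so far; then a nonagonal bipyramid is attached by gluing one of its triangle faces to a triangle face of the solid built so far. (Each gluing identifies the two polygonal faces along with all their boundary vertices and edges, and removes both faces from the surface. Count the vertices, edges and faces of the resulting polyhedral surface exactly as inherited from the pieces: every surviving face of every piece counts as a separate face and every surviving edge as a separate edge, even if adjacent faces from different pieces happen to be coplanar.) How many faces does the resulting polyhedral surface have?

A regular tetrahedron: V=4, E=6, F=4.
Attach a hendecagonal pyramid (V=12, E=22, F=12) along a 3-gon: merge 3 vertices and 3 edges, delete both glued faces → V=13, E=25, F=14.
Attach a triangular prism (V=6, E=9, F=5) along a 3-gon: merge 3 vertices and 3 edges, delete both glued faces → V=16, E=31, F=17.
Attach a nonagonal bipyramid (V=11, E=27, F=18) along a 3-gon: merge 3 vertices and 3 edges, delete both glued faces → V=24, E=55, F=33.
Check: V − E + F = 24 − 55 + 33 = 2.

33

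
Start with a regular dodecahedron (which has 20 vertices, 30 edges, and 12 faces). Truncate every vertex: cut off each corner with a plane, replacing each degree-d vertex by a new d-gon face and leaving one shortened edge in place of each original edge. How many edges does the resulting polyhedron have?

Truncation replaces each original edge-end by a new vertex, so V′ = 2E = 60.
Each original edge survives, and each old vertex of degree d contributes d new edges; summing degrees gives Σd = 2E, so E′ = E + 2E = 3E = 90.
Each original face survives and each original vertex becomes one new face: F′ = F + V = 32.

90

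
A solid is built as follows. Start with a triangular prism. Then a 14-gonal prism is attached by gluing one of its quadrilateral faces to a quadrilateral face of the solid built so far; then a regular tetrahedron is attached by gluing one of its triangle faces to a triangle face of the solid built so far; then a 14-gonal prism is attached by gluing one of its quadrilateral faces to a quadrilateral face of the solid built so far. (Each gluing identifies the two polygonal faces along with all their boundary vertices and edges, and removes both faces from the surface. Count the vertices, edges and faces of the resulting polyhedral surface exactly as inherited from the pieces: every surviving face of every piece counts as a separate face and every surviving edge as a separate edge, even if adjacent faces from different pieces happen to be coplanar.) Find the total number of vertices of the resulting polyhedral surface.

55

A triangular prism: V=6, E=9, F=5.
Attach a 14-gonal prism (V=28, E=42, F=16) along a 4-gon: merge 4 vertices and 4 edges, delete both glued faces → V=30, E=47, F=19.
Attach a regular tetrahedron (V=4, E=6, F=4) along a 3-gon: merge 3 vertices and 3 edges, delete both glued faces → V=31, E=50, F=21.
Attach a 14-gonal prism (V=28, E=42, F=16) along a 4-gon: merge 4 vertices and 4 edges, delete both glued faces → V=55, E=88, F=35.
Check: V − E + F = 55 − 88 + 35 = 2.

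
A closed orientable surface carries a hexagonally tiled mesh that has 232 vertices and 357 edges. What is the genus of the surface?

4

Every face is a hexagon and each edge borders two faces, so 6F = 2·357, giving F = 119.
χ = V − E + F = 232 − 357 + 119 = -6.
For a closed orientable surface χ = 2 − 2g, so g = (2 − (-6))/2 = 4.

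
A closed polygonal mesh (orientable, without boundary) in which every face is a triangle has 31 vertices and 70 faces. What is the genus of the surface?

3

Every face is a triangle, so 2E = 3·70 = 210, giving E = 105.
χ = V − E + F = 31 − 105 + 70 = -4.
For a closed orientable surface χ = 2 − 2g, so g = (2 − (-4))/2 = 3.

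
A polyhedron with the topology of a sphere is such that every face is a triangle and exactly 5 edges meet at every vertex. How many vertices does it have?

12

Each face has 3 edges and each edge borders two faces, so 2E = 3F.
Each vertex has degree 5, so 5V = 2E and hence V = 3F/5.
Euler: V − E + F = 2 ⇒ (3F/5) − (3F/2) + F = 2.
Multiply by 10: (6 − 15 + 10)F = 20, i.e. 1F = 20.
So F = 20, E = 3·20/2 = 30, V = 3·20/5 = 12.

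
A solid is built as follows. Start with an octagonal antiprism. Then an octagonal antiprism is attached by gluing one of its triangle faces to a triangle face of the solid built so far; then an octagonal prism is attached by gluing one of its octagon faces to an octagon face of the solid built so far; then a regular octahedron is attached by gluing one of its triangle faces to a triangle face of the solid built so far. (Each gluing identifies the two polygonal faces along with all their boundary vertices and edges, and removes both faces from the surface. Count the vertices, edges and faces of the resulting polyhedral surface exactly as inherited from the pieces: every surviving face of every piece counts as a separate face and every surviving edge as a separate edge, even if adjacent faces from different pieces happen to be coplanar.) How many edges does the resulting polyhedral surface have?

An octagonal antiprism: V=16, E=32, F=18.
Attach an octagonal antiprism (V=16, E=32, F=18) along a 3-gon: merge 3 vertices and 3 edges, delete both glued faces → V=29, E=61, F=34.
Attach an octagonal prism (V=16, E=24, F=10) along an 8-gon: merge 8 vertices and 8 edges, delete both glued faces → V=37, E=77, F=42.
Attach a regular octahedron (V=6, E=12, F=8) along a 3-gon: merge 3 vertices and 3 edges, delete both glued faces → V=40, E=86, F=48.
Check: V − E + F = 40 − 86 + 48 = 2.

86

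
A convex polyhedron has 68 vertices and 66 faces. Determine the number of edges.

Here V − E + F = 2.
E = V + F − (2) = 68 + 66 − (2) = 132.

132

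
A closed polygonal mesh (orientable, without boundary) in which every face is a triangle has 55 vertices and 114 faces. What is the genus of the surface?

2

Every face is a triangle, so 2E = 3·114 = 342, giving E = 171.
χ = V − E + F = 55 − 171 + 114 = -2.
For a closed orientable surface χ = 2 − 2g, so g = (2 − (-2))/2 = 2.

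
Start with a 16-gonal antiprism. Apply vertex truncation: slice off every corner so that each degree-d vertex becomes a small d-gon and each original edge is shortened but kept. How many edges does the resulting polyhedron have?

The base solid has V = 32, E = 64, F = 34.
Truncation replaces each original edge-end by a new vertex, so V′ = 2E = 128.
Each original edge survives, and each old vertex of degree d contributes d new edges; summing degrees gives Σd = 2E, so E′ = E + 2E = 3E = 192.
Each original face survives and each original vertex becomes one new face: F′ = F + V = 66.

192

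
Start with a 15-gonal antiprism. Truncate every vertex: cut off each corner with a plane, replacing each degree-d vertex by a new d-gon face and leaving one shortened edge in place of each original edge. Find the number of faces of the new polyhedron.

The base solid has V = 30, E = 60, F = 32.
Truncation replaces each original edge-end by a new vertex, so V′ = 2E = 120.
Each original edge survives, and each old vertex of degree d contributes d new edges; summing degrees gives Σd = 2E, so E′ = E + 2E = 3E = 180.
Each original face survives and each original vertex becomes one new face: F′ = F + V = 62.

62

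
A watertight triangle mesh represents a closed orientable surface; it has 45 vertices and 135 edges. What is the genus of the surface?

Every face is a triangle and each edge borders two faces, so 3F = 2·135, giving F = 90.
χ = V − E + F = 45 − 135 + 90 = 0.
For a closed orientable surface χ = 2 − 2g, so g = (2 − (0))/2 = 1.

1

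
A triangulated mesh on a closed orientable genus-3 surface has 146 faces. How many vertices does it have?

69

χ = 2 − 2·3 = -4, and every face is a triangle so 3F = 2E.
E = 3·146/2 = 219. Then V = -4 + E − F = -4 + 219 − 146 = 69.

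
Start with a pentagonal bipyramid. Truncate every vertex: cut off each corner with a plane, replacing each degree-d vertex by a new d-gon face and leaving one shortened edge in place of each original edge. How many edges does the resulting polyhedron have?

45

The base solid has V = 7, E = 15, F = 10.
Truncation replaces each original edge-end by a new vertex, so V′ = 2E = 30.
Each original edge survives, and each old vertex of degree d contributes d new edges; summing degrees gives Σd = 2E, so E′ = E + 2E = 3E = 45.
Each original face survives and each original vertex becomes one new face: F′ = F + V = 17.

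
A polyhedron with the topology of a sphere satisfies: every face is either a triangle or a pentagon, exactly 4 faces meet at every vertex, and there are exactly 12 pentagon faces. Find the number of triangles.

Let x be the number of triangles; then F = 12 + x.
Edge–face incidences: 2E = 5·12 + 3·x = 60 + 3x.
Every vertex has degree 4, so 4V = 2E.
Euler: V − E + F = 2 ⇒ (2E)/4 − E + (12 + x) = 2.
Multiply by 8: 2·(2E) − 4·(2E) + 8·(12 + x) = 16, i.e. 96 + 8x − 2·(60 + 3x) = 16.
Collecting terms: 2x − 24 = 16, so 2x = 40, so x = 20.
Then 2E = 60 + 3·20 = 120, so E = 60, V = 2E/4 = 30, F = 12 + 20 = 32.

20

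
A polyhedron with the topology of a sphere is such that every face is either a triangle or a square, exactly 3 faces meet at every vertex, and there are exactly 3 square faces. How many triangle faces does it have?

2

Let x be the number of triangles; then F = 3 + x.
Edge–face incidences: 2E = 4·3 + 3·x = 12 + 3x.
Every vertex has degree 3, so 3V = 2E.
Euler: V − E + F = 2 ⇒ (2E)/3 − E + (3 + x) = 2.
Multiply by 6: 2·(2E) − 3·(2E) + 6·(3 + x) = 12, i.e. 18 + 6x − (12 + 3x) = 12.
Collecting terms: 3x + 6 = 12, so 3x = 6, so x = 2.
Then 2E = 12 + 3·2 = 18, so E = 9, V = 2E/3 = 6, F = 3 + 2 = 5.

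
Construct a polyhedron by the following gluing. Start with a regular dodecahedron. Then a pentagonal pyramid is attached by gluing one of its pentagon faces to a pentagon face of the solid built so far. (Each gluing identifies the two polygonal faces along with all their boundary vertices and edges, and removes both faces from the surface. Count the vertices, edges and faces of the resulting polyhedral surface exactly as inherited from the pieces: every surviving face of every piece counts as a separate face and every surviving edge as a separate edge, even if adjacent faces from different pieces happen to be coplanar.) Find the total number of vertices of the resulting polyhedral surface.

21

A regular dodecahedron: V=20, E=30, F=12.
Attach a pentagonal pyramid (V=6, E=10, F=6) along a 5-gon: merge 5 vertices and 5 edges, delete both glued faces → V=21, E=35, F=16.
Check: V − E + F = 21 − 35 + 16 = 2.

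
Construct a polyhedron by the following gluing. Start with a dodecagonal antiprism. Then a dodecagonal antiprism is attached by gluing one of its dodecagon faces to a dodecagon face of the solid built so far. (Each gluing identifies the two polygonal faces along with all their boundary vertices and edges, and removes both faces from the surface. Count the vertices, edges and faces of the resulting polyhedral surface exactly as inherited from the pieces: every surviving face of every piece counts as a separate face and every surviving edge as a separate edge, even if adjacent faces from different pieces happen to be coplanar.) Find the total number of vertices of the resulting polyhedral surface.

36

A dodecagonal antiprism: V=24, E=48, F=26.
Attach a dodecagonal antiprism (V=24, E=48, F=26) along a 12-gon: merge 12 vertices and 12 edges, delete both glued faces → V=36, E=84, F=50.
Check: V − E + F = 36 − 84 + 50 = 2.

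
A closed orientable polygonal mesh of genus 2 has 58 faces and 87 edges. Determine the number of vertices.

27

For a closed orientable surface of genus 2, χ = 2 − 2·2 = -2.
V = -2 + E − F = -2 + 87 − 58 = 27.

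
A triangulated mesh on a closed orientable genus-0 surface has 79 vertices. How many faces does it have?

χ = 2 − 2·0 = 2, and every face is a triangle so 3F = 2E.
V − E + F = 2 with E = 3F/2 gives 79 − (3/2 − 1)·F = 2, so F = 154 and E = 231.

154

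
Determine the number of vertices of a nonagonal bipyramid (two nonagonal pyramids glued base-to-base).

11

A bipyramid over an n-gon has 2n triangular faces and n + 2 vertices: V = 9 + 2 = 11, E = 3·9 = 27, F = 2·9 = 18.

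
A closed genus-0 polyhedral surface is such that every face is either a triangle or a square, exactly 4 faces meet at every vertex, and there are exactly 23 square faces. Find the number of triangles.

Let x be the number of triangles; then F = 23 + x.
Edge–face incidences: 2E = 4·23 + 3·x = 92 + 3x.
Every vertex has degree 4, so 4V = 2E.
Euler: V − E + F = 2 ⇒ (2E)/4 − E + (23 + x) = 2.
Multiply by 8: 2·(2E) − 4·(2E) + 8·(23 + x) = 16, i.e. 184 + 8x − 2·(92 + 3x) = 16.
Collecting terms: 2x = 16, so x = 8.
Then 2E = 92 + 3·8 = 116, so E = 58, V = 2E/4 = 29, F = 23 + 8 = 31.

8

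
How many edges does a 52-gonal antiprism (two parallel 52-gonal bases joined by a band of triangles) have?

An antiprism on an n-gon has two n-gon caps and 2n triangles: V = 2·52 = 104, E = 4·52 = 208, F = 2·52 + 2 = 106.

208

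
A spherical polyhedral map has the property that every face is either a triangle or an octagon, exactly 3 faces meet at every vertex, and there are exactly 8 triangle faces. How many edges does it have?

36

Let x be the number of octagons; then F = 8 + x.
Edge–face incidences: 2E = 3·8 + 8·x = 24 + 8x.
Every vertex has degree 3, so 3V = 2E.
Euler: V − E + F = 2 ⇒ (2E)/3 − E + (8 + x) = 2.
Multiply by 6: 2·(2E) − 3·(2E) + 6·(8 + x) = 12, i.e. 48 + 6x − (24 + 8x) = 12.
Collecting terms: −2x + 24 = 12, so −2x = −12, so x = 6.
Then 2E = 24 + 8·6 = 72, so E = 36, V = 2E/3 = 24, F = 8 + 6 = 14.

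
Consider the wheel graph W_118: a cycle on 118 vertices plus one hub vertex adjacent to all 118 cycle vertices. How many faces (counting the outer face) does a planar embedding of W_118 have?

119

W_118 has V = 118 + 1 = 119 vertices and E = 2·118 = 236 edges.
By Euler's formula F = 2 − V + E = 2 − 119 + 236 = 119.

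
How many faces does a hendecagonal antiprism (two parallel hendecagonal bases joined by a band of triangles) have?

An antiprism on an n-gon has two n-gon caps and 2n triangles: V = 2·11 = 22, E = 4·11 = 44, F = 2·11 + 2 = 24.
Check: V − E + F = 22 − 44 + 24 = 2.

24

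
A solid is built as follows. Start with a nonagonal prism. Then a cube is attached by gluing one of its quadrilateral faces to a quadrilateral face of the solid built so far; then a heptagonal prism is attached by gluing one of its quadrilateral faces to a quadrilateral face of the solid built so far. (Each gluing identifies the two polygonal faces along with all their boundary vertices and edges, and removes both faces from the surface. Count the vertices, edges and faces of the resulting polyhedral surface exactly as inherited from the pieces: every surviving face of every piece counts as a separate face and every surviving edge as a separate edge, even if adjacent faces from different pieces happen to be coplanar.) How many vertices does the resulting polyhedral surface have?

32

A nonagonal prism: V=18, E=27, F=11.
Attach a cube (V=8, E=12, F=6) along a 4-gon: merge 4 vertices and 4 edges, delete both glued faces → V=22, E=35, F=15.
Attach a heptagonal prism (V=14, E=21, F=9) along a 4-gon: merge 4 vertices and 4 edges, delete both glued faces → V=32, E=52, F=22.
Check: V − E + F = 32 − 52 + 22 = 2.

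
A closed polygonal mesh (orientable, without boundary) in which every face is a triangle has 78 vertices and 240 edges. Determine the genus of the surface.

2

Every face is a triangle and each edge borders two faces, so 3F = 2·240, giving F = 160.
χ = V − E + F = 78 − 240 + 160 = -2.
For a closed orientable surface χ = 2 − 2g, so g = (2 − (-2))/2 = 2.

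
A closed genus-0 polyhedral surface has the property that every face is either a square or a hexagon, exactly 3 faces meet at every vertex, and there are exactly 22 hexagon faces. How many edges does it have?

78

Let x be the number of squares; then F = 22 + x.
Edge–face incidences: 2E = 6·22 + 4·x = 132 + 4x.
Every vertex has degree 3, so 3V = 2E.
Euler: V − E + F = 2 ⇒ (2E)/3 − E + (22 + x) = 2.
Multiply by 6: 2·(2E) − 3·(2E) + 6·(22 + x) = 12, i.e. 132 + 6x − (132 + 4x) = 12.
Collecting terms: 2x = 12, so x = 6.
Then 2E = 132 + 4·6 = 156, so E = 78, V = 2E/3 = 52, F = 22 + 6 = 28.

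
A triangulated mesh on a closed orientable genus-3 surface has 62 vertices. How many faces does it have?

χ = 2 − 2·3 = -4, and every face is a triangle so 3F = 2E.
V − E + F = -4 with E = 3F/2 gives 62 − (3/2 − 1)·F = -4, so F = 132 and E = 198.

132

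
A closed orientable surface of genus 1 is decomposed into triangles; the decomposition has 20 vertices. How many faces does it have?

40

χ = 2 − 2·1 = 0, and every face is a triangle so 3F = 2E.
V − E + F = 0 with E = 3F/2 gives 20 − (3/2 − 1)·F = 0, so F = 40 and E = 60.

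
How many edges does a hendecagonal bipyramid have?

A bipyramid over an n-gon has 2n triangular faces and n + 2 vertices: V = 11 + 2 = 13, E = 3·11 = 33, F = 2·11 = 22.
Check: V − E + F = 13 − 33 + 22 = 2.

33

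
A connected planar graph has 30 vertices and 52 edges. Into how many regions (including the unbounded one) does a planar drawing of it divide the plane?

Euler's formula for a connected plane graph: V − E + F = 2, so F = 2 − 30 + 52 = 24.

24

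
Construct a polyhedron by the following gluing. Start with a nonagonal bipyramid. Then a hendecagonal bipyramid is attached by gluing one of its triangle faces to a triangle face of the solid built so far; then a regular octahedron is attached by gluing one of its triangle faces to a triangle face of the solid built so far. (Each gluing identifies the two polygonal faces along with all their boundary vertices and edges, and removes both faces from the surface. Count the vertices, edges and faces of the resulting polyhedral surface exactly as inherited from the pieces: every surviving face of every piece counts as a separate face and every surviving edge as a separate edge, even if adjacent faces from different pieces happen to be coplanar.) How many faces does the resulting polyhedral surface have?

44

A nonagonal bipyramid: V=11, E=27, F=18.
Attach a hendecagonal bipyramid (V=13, E=33, F=22) along a 3-gon: merge 3 vertices and 3 edges, delete both glued faces → V=21, E=57, F=38.
Attach a regular octahedron (V=6, E=12, F=8) along a 3-gon: merge 3 vertices and 3 edges, delete both glued faces → V=24, E=66, F=44.
Check: V − E + F = 24 − 66 + 44 = 2.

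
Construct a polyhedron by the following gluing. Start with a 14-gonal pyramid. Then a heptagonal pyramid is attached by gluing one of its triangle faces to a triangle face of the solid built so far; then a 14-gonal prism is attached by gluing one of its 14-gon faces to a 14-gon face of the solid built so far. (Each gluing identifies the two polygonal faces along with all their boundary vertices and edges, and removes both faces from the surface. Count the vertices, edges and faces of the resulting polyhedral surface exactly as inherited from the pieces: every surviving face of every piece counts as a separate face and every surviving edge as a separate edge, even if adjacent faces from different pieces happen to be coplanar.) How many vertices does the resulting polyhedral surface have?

34

A 14-gonal pyramid: V=15, E=28, F=15.
Attach a heptagonal pyramid (V=8, E=14, F=8) along a 3-gon: merge 3 vertices and 3 edges, delete both glued faces → V=20, E=39, F=21.
Attach a 14-gonal prism (V=28, E=42, F=16) along a 14-gon: merge 14 vertices and 14 edges, delete both glued faces → V=34, E=67, F=35.
Check: V − E + F = 34 − 67 + 35 = 2.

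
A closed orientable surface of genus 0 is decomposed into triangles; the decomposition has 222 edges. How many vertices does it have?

χ = 2 − 2·0 = 2, and every face is a triangle so 3F = 2E.
F = 2E/3 = 148. Then V = 2 + E − F = 2 + 222 − 148 = 76.

76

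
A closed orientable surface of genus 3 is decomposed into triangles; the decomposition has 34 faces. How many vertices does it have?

χ = 2 − 2·3 = -4, and every face is a triangle so 3F = 2E.
E = 3·34/2 = 51. Then V = -4 + E − F = -4 + 51 − 34 = 13.

13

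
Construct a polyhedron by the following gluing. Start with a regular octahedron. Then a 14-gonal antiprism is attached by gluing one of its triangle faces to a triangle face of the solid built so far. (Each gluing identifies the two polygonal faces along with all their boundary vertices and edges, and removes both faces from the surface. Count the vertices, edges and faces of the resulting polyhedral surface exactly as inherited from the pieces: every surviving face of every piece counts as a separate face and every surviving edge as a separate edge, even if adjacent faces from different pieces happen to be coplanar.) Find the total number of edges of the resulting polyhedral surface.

65

A regular octahedron: V=6, E=12, F=8.
Attach a 14-gonal antiprism (V=28, E=56, F=30) along a 3-gon: merge 3 vertices and 3 edges, delete both glued faces → V=31, E=65, F=36.
Check: V − E + F = 31 − 65 + 36 = 2.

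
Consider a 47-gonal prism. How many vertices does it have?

94

A prism on an n-gon has two n-gon bases and n rectangular sides: V = 2·47 = 94, E = 3·47 = 141, F = 47 + 2 = 49.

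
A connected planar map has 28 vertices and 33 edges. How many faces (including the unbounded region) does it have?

7

Euler's formula for a connected plane graph: V − E + F = 2, so F = 2 − 28 + 33 = 7.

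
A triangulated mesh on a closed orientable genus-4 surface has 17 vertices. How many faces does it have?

46

χ = 2 − 2·4 = -6, and every face is a triangle so 3F = 2E.
V − E + F = -6 with E = 3F/2 gives 17 − (3/2 − 1)·F = -6, so F = 46 and E = 69.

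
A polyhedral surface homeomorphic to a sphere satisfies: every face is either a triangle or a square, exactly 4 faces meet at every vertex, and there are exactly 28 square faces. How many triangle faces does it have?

8

Let x be the number of triangles; then F = 28 + x.
Edge–face incidences: 2E = 4·28 + 3·x = 112 + 3x.
Every vertex has degree 4, so 4V = 2E.
Euler: V − E + F = 2 ⇒ (2E)/4 − E + (28 + x) = 2.
Multiply by 8: 2·(2E) − 4·(2E) + 8·(28 + x) = 16, i.e. 224 + 8x − 2·(112 + 3x) = 16.
Collecting terms: 2x = 16, so x = 8.
Then 2E = 112 + 3·8 = 136, so E = 68, V = 2E/4 = 34, F = 28 + 8 = 36.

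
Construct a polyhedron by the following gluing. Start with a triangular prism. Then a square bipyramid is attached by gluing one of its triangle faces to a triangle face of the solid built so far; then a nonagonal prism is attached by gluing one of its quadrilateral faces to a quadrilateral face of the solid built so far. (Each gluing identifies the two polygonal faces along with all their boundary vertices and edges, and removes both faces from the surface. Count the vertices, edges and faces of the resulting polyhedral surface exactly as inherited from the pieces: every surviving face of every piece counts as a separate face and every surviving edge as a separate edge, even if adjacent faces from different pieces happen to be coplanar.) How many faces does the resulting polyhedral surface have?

A triangular prism: V=6, E=9, F=5.
Attach a square bipyramid (V=6, E=12, F=8) along a 3-gon: merge 3 vertices and 3 edges, delete both glued faces → V=9, E=18, F=11.
Attach a nonagonal prism (V=18, E=27, F=11) along a 4-gon: merge 4 vertices and 4 edges, delete both glued faces → V=23, E=41, F=20.
Check: V − E + F = 23 − 41 + 20 = 2.

20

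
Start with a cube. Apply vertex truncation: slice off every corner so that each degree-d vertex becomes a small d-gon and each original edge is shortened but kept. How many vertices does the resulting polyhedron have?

The base solid has V = 8, E = 12, F = 6.
Truncation replaces each original edge-end by a new vertex, so V′ = 2E = 24.
Each original edge survives, and each old vertex of degree d contributes d new edges; summing degrees gives Σd = 2E, so E′ = E + 2E = 3E = 36.
Each original face survives and each original vertex becomes one new face: F′ = F + V = 14.

24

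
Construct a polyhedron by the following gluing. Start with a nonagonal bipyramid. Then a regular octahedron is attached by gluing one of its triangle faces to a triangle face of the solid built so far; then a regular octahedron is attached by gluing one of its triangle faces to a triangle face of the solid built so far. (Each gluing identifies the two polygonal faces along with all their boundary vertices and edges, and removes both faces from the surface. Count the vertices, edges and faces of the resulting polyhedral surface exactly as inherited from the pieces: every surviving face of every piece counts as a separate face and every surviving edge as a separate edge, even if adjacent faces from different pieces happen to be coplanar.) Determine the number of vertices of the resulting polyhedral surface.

A nonagonal bipyramid: V=11, E=27, F=18.
Attach a regular octahedron (V=6, E=12, F=8) along a 3-gon: merge 3 vertices and 3 edges, delete both glued faces → V=14, E=36, F=24.
Attach a regular octahedron (V=6, E=12, F=8) along a 3-gon: merge 3 vertices and 3 edges, delete both glued faces → V=17, E=45, F=30.
Check: V − E + F = 17 − 45 + 30 = 2.

17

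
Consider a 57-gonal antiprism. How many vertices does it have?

An antiprism on an n-gon has two n-gon caps and 2n triangles: V = 2·57 = 114, E = 4·57 = 228, F = 2·57 + 2 = 116.

114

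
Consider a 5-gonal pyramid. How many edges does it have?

A pyramid on an n-gon base has one n-gon and n triangles: V = 5 + 1 = 6, E = 2·5 = 10, F = 5 + 1 = 6.

10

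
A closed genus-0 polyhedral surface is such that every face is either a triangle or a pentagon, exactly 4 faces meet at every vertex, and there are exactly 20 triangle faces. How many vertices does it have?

30

Let x be the number of pentagons; then F = 20 + x.
Edge–face incidences: 2E = 3·20 + 5·x = 60 + 5x.
Every vertex has degree 4, so 4V = 2E.
Euler: V − E + F = 2 ⇒ (2E)/4 − E + (20 + x) = 2.
Multiply by 8: 2·(2E) − 4·(2E) + 8·(20 + x) = 16, i.e. 160 + 8x − 2·(60 + 5x) = 16.
Collecting terms: −2x + 40 = 16, so −2x = −24, so x = 12.
Then 2E = 60 + 5·12 = 120, so E = 60, V = 2E/4 = 30, F = 20 + 12 = 32.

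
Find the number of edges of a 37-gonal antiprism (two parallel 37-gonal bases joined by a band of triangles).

148

An antiprism on an n-gon has two n-gon caps and 2n triangles: V = 2·37 = 74, E = 4·37 = 148, F = 2·37 + 2 = 76.
Check: V − E + F = 74 − 148 + 76 = 2.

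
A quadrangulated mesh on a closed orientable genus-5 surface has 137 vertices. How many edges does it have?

χ = 2 − 2·5 = -8, and every face is a square so 4F = 2E.
V − E + F = -8 with E = 4F/2 gives 137 − (4/2 − 1)·F = -8, so F = 145 and E = 290.

290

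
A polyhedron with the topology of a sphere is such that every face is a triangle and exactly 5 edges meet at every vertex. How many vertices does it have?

12

Each face has 3 edges and each edge borders two faces, so 2E = 3F.
Each vertex has degree 5, so 5V = 2E and hence V = 3F/5.
Euler: V − E + F = 2 ⇒ (3F/5) − (3F/2) + F = 2.
Multiply by 10: (6 − 15 + 10)F = 20, i.e. 1F = 20.
So F = 20, E = 3·20/2 = 30, V = 3·20/5 = 12.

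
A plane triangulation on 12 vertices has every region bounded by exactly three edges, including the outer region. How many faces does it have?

20

In a plane triangulation 3F = 2E and V − E + F = 2, so F = 2V − 4 = 2·12 − 4 = 20.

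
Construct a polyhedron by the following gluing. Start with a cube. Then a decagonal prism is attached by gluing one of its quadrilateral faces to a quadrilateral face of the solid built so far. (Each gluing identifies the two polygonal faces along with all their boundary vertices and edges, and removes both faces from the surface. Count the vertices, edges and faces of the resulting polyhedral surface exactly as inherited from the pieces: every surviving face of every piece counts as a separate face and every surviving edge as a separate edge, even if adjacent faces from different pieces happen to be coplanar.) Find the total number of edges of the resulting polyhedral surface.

38

A cube: V=8, E=12, F=6.
Attach a decagonal prism (V=20, E=30, F=12) along a 4-gon: merge 4 vertices and 4 edges, delete both glued faces → V=24, E=38, F=16.
Check: V − E + F = 24 − 38 + 16 = 2.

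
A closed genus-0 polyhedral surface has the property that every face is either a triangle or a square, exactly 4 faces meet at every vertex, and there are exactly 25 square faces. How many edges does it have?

62

Let x be the number of triangles; then F = 25 + x.
Edge–face incidences: 2E = 4·25 + 3·x = 100 + 3x.
Every vertex has degree 4, so 4V = 2E.
Euler: V − E + F = 2 ⇒ (2E)/4 − E + (25 + x) = 2.
Multiply by 8: 2·(2E) − 4·(2E) + 8·(25 + x) = 16, i.e. 200 + 8x − 2·(100 + 3x) = 16.
Collecting terms: 2x = 16, so x = 8.
Then 2E = 100 + 3·8 = 124, so E = 62, V = 2E/4 = 31, F = 25 + 8 = 33.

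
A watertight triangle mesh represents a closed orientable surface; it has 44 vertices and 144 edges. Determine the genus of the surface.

3

Every face is a triangle and each edge borders two faces, so 3F = 2·144, giving F = 96.
χ = V − E + F = 44 − 144 + 96 = -4.
For a closed orientable surface χ = 2 − 2g, so g = (2 − (-4))/2 = 3.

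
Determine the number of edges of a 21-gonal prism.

63

A prism on an n-gon has two n-gon bases and n rectangular sides: V = 2·21 = 42, E = 3·21 = 63, F = 21 + 2 = 23.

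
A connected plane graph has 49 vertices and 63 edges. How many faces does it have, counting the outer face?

16

Euler's formula for a connected plane graph: V − E + F = 2, so F = 2 − 49 + 63 = 16.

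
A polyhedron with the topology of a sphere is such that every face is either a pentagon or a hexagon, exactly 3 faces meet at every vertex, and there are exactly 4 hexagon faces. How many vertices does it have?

28

Let x be the number of pentagons; then F = 4 + x.
Edge–face incidences: 2E = 6·4 + 5·x = 24 + 5x.
Every vertex has degree 3, so 3V = 2E.
Euler: V − E + F = 2 ⇒ (2E)/3 − E + (4 + x) = 2.
Multiply by 6: 2·(2E) − 3·(2E) + 6·(4 + x) = 12, i.e. 24 + 6x − (24 + 5x) = 12.
Collecting terms: x = 12.
Then 2E = 24 + 5·12 = 84, so E = 42, V = 2E/3 = 28, F = 4 + 12 = 16.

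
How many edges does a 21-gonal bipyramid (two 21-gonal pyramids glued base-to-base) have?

63

A bipyramid over an n-gon has 2n triangular faces and n + 2 vertices: V = 21 + 2 = 23, E = 3·21 = 63, F = 2·21 = 42.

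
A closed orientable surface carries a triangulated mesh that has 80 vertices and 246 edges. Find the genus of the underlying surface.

Every face is a triangle and each edge borders two faces, so 3F = 2·246, giving F = 164.
χ = V − E + F = 80 − 246 + 164 = -2.
For a closed orientable surface χ = 2 − 2g, so g = (2 − (-2))/2 = 2.

2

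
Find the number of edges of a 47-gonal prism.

141

A prism on an n-gon has two n-gon bases and n rectangular sides: V = 2·47 = 94, E = 3·47 = 141, F = 47 + 2 = 49.
Check: V − E + F = 94 − 141 + 49 = 2.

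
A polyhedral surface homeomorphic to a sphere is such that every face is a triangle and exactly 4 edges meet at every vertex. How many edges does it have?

Each face has 3 edges and each edge borders two faces, so 2E = 3F.
Each vertex has degree 4, so 4V = 2E and hence V = 3F/4.
Euler: V − E + F = 2 ⇒ (3F/4) − (3F/2) + F = 2.
Multiply by 8: (6 − 12 + 8)F = 16, i.e. 2F = 16.
So F = 8, E = 3·8/2 = 12, V = 3·8/4 = 6.

12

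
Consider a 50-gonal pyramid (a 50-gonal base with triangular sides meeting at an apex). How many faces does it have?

51

A pyramid on an n-gon base has one n-gon and n triangles: V = 50 + 1 = 51, E = 2·50 = 100, F = 50 + 1 = 51.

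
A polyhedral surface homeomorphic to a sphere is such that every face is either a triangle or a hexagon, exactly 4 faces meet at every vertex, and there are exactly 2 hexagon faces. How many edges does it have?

Let x be the number of triangles; then F = 2 + x.
Edge–face incidences: 2E = 6·2 + 3·x = 12 + 3x.
Every vertex has degree 4, so 4V = 2E.
Euler: V − E + F = 2 ⇒ (2E)/4 − E + (2 + x) = 2.
Multiply by 8: 2·(2E) − 4·(2E) + 8·(2 + x) = 16, i.e. 16 + 8x − 2·(12 + 3x) = 16.
Collecting terms: 2x − 8 = 16, so 2x = 24, so x = 12.
Then 2E = 12 + 3·12 = 48, so E = 24, V = 2E/4 = 12, F = 2 + 12 = 14.

24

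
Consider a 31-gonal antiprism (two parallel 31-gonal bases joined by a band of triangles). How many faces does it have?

64

An antiprism on an n-gon has two n-gon caps and 2n triangles: V = 2·31 = 62, E = 4·31 = 124, F = 2·31 + 2 = 64.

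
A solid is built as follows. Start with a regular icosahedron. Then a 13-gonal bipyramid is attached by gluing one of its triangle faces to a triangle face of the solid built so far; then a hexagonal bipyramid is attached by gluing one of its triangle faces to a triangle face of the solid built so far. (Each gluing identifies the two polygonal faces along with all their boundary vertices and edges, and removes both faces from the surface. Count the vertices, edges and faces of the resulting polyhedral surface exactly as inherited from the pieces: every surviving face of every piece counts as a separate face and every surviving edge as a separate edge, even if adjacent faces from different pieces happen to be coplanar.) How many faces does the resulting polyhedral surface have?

A regular icosahedron: V=12, E=30, F=20.
Attach a 13-gonal bipyramid (V=15, E=39, F=26) along a 3-gon: merge 3 vertices and 3 edges, delete both glued faces → V=24, E=66, F=44.
Attach a hexagonal bipyramid (V=8, E=18, F=12) along a 3-gon: merge 3 vertices and 3 edges, delete both glued faces → V=29, E=81, F=54.
Check: V − E + F = 29 − 81 + 54 = 2.

54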